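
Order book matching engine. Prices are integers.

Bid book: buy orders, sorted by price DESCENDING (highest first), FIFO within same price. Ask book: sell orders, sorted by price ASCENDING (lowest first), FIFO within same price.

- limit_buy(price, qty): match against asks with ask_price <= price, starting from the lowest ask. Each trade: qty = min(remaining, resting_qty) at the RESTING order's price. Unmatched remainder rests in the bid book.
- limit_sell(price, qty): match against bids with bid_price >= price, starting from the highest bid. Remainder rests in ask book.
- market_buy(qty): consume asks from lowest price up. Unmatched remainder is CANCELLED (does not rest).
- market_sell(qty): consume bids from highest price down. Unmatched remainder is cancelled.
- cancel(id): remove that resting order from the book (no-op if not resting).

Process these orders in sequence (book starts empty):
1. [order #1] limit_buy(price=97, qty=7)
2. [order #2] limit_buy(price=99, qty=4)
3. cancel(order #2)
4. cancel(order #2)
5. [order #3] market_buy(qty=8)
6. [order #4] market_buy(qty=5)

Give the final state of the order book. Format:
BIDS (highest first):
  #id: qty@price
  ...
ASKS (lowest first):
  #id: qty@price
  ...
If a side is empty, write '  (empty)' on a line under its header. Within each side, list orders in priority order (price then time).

Answer: BIDS (highest first):
  #1: 7@97
ASKS (lowest first):
  (empty)

Derivation:
After op 1 [order #1] limit_buy(price=97, qty=7): fills=none; bids=[#1:7@97] asks=[-]
After op 2 [order #2] limit_buy(price=99, qty=4): fills=none; bids=[#2:4@99 #1:7@97] asks=[-]
After op 3 cancel(order #2): fills=none; bids=[#1:7@97] asks=[-]
After op 4 cancel(order #2): fills=none; bids=[#1:7@97] asks=[-]
After op 5 [order #3] market_buy(qty=8): fills=none; bids=[#1:7@97] asks=[-]
After op 6 [order #4] market_buy(qty=5): fills=none; bids=[#1:7@97] asks=[-]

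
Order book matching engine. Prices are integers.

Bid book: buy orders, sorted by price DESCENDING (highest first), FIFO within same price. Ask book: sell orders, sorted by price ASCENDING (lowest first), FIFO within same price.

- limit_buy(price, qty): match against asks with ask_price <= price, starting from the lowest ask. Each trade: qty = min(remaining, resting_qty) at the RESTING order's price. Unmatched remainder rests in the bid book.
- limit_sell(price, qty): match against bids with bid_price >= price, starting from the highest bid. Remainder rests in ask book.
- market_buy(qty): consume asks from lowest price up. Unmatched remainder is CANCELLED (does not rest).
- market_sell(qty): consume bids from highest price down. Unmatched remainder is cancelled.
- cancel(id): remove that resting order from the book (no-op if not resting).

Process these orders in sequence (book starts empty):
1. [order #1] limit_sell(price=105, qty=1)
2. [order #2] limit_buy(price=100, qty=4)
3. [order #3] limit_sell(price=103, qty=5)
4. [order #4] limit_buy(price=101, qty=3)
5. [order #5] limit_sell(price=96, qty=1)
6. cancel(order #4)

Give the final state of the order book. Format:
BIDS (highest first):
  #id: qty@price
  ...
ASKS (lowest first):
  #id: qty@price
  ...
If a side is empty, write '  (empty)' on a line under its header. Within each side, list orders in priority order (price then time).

Answer: BIDS (highest first):
  #2: 4@100
ASKS (lowest first):
  #3: 5@103
  #1: 1@105

Derivation:
After op 1 [order #1] limit_sell(price=105, qty=1): fills=none; bids=[-] asks=[#1:1@105]
After op 2 [order #2] limit_buy(price=100, qty=4): fills=none; bids=[#2:4@100] asks=[#1:1@105]
After op 3 [order #3] limit_sell(price=103, qty=5): fills=none; bids=[#2:4@100] asks=[#3:5@103 #1:1@105]
After op 4 [order #4] limit_buy(price=101, qty=3): fills=none; bids=[#4:3@101 #2:4@100] asks=[#3:5@103 #1:1@105]
After op 5 [order #5] limit_sell(price=96, qty=1): fills=#4x#5:1@101; bids=[#4:2@101 #2:4@100] asks=[#3:5@103 #1:1@105]
After op 6 cancel(order #4): fills=none; bids=[#2:4@100] asks=[#3:5@103 #1:1@105]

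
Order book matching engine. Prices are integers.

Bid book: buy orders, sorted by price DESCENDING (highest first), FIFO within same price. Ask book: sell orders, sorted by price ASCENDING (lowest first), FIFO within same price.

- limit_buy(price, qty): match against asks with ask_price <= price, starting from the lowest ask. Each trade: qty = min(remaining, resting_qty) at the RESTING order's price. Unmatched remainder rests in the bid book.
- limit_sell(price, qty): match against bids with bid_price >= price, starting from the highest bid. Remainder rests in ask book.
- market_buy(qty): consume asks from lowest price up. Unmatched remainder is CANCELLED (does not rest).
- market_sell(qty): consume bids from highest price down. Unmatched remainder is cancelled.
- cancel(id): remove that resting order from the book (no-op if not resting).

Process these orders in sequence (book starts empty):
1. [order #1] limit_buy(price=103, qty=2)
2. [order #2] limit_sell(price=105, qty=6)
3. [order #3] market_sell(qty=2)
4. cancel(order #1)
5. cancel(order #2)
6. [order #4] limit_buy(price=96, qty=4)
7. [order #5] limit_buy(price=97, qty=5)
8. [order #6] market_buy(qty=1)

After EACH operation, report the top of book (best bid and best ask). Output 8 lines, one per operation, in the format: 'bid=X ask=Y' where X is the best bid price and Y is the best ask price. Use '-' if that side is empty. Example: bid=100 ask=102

Answer: bid=103 ask=-
bid=103 ask=105
bid=- ask=105
bid=- ask=105
bid=- ask=-
bid=96 ask=-
bid=97 ask=-
bid=97 ask=-

Derivation:
After op 1 [order #1] limit_buy(price=103, qty=2): fills=none; bids=[#1:2@103] asks=[-]
After op 2 [order #2] limit_sell(price=105, qty=6): fills=none; bids=[#1:2@103] asks=[#2:6@105]
After op 3 [order #3] market_sell(qty=2): fills=#1x#3:2@103; bids=[-] asks=[#2:6@105]
After op 4 cancel(order #1): fills=none; bids=[-] asks=[#2:6@105]
After op 5 cancel(order #2): fills=none; bids=[-] asks=[-]
After op 6 [order #4] limit_buy(price=96, qty=4): fills=none; bids=[#4:4@96] asks=[-]
After op 7 [order #5] limit_buy(price=97, qty=5): fills=none; bids=[#5:5@97 #4:4@96] asks=[-]
After op 8 [order #6] market_buy(qty=1): fills=none; bids=[#5:5@97 #4:4@96] asks=[-]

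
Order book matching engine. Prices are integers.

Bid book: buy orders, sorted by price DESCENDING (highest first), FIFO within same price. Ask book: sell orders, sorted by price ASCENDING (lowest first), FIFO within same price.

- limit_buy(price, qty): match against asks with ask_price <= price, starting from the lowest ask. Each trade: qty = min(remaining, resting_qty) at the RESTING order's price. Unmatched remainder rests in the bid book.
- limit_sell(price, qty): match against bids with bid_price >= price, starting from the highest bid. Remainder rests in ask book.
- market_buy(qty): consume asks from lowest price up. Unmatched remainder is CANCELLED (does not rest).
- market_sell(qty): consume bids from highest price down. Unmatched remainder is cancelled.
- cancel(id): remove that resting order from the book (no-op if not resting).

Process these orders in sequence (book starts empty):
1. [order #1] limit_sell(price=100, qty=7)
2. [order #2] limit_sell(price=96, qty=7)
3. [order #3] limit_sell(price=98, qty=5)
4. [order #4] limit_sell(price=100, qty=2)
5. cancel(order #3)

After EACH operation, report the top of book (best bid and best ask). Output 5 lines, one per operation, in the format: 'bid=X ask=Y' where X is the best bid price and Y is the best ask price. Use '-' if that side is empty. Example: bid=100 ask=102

After op 1 [order #1] limit_sell(price=100, qty=7): fills=none; bids=[-] asks=[#1:7@100]
After op 2 [order #2] limit_sell(price=96, qty=7): fills=none; bids=[-] asks=[#2:7@96 #1:7@100]
After op 3 [order #3] limit_sell(price=98, qty=5): fills=none; bids=[-] asks=[#2:7@96 #3:5@98 #1:7@100]
After op 4 [order #4] limit_sell(price=100, qty=2): fills=none; bids=[-] asks=[#2:7@96 #3:5@98 #1:7@100 #4:2@100]
After op 5 cancel(order #3): fills=none; bids=[-] asks=[#2:7@96 #1:7@100 #4:2@100]

Answer: bid=- ask=100
bid=- ask=96
bid=- ask=96
bid=- ask=96
bid=- ask=96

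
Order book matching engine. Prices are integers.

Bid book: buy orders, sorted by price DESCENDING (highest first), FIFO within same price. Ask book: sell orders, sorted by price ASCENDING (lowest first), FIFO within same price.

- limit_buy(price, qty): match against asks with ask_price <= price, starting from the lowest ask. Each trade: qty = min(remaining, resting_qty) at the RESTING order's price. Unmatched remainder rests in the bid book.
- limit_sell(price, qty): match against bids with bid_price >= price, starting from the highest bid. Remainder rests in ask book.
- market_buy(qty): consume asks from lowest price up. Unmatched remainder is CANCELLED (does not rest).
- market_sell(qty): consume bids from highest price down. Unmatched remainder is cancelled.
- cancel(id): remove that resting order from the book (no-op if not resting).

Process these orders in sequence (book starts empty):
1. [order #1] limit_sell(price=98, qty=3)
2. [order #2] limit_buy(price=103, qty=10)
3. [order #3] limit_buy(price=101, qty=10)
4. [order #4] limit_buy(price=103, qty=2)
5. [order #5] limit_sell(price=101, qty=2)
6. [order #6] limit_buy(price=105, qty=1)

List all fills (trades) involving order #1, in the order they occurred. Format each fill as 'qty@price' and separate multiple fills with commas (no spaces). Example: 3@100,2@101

Answer: 3@98

Derivation:
After op 1 [order #1] limit_sell(price=98, qty=3): fills=none; bids=[-] asks=[#1:3@98]
After op 2 [order #2] limit_buy(price=103, qty=10): fills=#2x#1:3@98; bids=[#2:7@103] asks=[-]
After op 3 [order #3] limit_buy(price=101, qty=10): fills=none; bids=[#2:7@103 #3:10@101] asks=[-]
After op 4 [order #4] limit_buy(price=103, qty=2): fills=none; bids=[#2:7@103 #4:2@103 #3:10@101] asks=[-]
After op 5 [order #5] limit_sell(price=101, qty=2): fills=#2x#5:2@103; bids=[#2:5@103 #4:2@103 #3:10@101] asks=[-]
After op 6 [order #6] limit_buy(price=105, qty=1): fills=none; bids=[#6:1@105 #2:5@103 #4:2@103 #3:10@101] asks=[-]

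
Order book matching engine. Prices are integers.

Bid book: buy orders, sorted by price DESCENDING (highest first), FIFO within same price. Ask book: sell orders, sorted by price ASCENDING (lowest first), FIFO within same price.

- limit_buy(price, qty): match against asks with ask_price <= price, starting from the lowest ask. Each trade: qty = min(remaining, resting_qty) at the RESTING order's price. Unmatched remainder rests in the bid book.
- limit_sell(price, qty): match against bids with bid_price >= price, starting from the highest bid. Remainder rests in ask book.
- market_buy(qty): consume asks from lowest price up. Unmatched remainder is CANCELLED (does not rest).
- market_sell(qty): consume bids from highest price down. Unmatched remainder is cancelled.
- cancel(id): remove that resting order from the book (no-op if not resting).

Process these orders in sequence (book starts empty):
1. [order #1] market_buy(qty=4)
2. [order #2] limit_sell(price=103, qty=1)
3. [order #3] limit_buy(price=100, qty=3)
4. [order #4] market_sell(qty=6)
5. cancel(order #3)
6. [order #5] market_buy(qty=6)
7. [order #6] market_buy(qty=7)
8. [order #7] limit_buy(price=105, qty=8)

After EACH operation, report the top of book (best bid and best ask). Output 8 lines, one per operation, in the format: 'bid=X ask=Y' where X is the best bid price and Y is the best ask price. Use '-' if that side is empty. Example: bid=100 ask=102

After op 1 [order #1] market_buy(qty=4): fills=none; bids=[-] asks=[-]
After op 2 [order #2] limit_sell(price=103, qty=1): fills=none; bids=[-] asks=[#2:1@103]
After op 3 [order #3] limit_buy(price=100, qty=3): fills=none; bids=[#3:3@100] asks=[#2:1@103]
After op 4 [order #4] market_sell(qty=6): fills=#3x#4:3@100; bids=[-] asks=[#2:1@103]
After op 5 cancel(order #3): fills=none; bids=[-] asks=[#2:1@103]
After op 6 [order #5] market_buy(qty=6): fills=#5x#2:1@103; bids=[-] asks=[-]
After op 7 [order #6] market_buy(qty=7): fills=none; bids=[-] asks=[-]
After op 8 [order #7] limit_buy(price=105, qty=8): fills=none; bids=[#7:8@105] asks=[-]

Answer: bid=- ask=-
bid=- ask=103
bid=100 ask=103
bid=- ask=103
bid=- ask=103
bid=- ask=-
bid=- ask=-
bid=105 ask=-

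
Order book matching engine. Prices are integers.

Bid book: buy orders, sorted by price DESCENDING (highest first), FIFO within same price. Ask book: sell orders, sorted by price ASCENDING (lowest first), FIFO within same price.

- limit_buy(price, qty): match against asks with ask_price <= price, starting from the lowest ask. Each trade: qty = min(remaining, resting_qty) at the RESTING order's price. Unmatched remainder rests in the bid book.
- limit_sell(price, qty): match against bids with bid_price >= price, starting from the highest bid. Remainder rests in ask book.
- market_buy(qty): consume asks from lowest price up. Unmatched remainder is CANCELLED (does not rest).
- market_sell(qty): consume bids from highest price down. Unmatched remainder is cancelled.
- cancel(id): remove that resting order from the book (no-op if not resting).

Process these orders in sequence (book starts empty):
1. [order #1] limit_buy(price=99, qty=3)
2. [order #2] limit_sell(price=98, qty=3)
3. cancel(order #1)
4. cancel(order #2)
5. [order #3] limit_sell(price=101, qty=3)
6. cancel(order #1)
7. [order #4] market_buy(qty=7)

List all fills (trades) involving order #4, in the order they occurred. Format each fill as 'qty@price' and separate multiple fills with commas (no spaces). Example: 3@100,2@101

After op 1 [order #1] limit_buy(price=99, qty=3): fills=none; bids=[#1:3@99] asks=[-]
After op 2 [order #2] limit_sell(price=98, qty=3): fills=#1x#2:3@99; bids=[-] asks=[-]
After op 3 cancel(order #1): fills=none; bids=[-] asks=[-]
After op 4 cancel(order #2): fills=none; bids=[-] asks=[-]
After op 5 [order #3] limit_sell(price=101, qty=3): fills=none; bids=[-] asks=[#3:3@101]
After op 6 cancel(order #1): fills=none; bids=[-] asks=[#3:3@101]
After op 7 [order #4] market_buy(qty=7): fills=#4x#3:3@101; bids=[-] asks=[-]

Answer: 3@101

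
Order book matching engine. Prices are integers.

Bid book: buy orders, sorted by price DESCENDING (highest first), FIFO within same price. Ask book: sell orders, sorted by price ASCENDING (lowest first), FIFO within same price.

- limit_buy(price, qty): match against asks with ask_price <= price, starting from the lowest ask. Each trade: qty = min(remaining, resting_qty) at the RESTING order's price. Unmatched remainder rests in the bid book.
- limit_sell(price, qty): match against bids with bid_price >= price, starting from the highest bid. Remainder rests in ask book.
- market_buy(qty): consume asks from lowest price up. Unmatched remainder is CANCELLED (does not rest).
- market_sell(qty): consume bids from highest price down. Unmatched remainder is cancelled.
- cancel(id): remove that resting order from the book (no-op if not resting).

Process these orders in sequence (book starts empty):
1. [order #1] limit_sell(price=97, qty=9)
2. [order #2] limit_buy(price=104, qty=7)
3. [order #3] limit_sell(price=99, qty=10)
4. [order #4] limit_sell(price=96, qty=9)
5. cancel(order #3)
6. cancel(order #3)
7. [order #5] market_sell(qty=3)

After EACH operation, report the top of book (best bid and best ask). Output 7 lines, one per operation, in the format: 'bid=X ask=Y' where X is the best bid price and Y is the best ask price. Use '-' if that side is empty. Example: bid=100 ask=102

After op 1 [order #1] limit_sell(price=97, qty=9): fills=none; bids=[-] asks=[#1:9@97]
After op 2 [order #2] limit_buy(price=104, qty=7): fills=#2x#1:7@97; bids=[-] asks=[#1:2@97]
After op 3 [order #3] limit_sell(price=99, qty=10): fills=none; bids=[-] asks=[#1:2@97 #3:10@99]
After op 4 [order #4] limit_sell(price=96, qty=9): fills=none; bids=[-] asks=[#4:9@96 #1:2@97 #3:10@99]
After op 5 cancel(order #3): fills=none; bids=[-] asks=[#4:9@96 #1:2@97]
After op 6 cancel(order #3): fills=none; bids=[-] asks=[#4:9@96 #1:2@97]
After op 7 [order #5] market_sell(qty=3): fills=none; bids=[-] asks=[#4:9@96 #1:2@97]

Answer: bid=- ask=97
bid=- ask=97
bid=- ask=97
bid=- ask=96
bid=- ask=96
bid=- ask=96
bid=- ask=96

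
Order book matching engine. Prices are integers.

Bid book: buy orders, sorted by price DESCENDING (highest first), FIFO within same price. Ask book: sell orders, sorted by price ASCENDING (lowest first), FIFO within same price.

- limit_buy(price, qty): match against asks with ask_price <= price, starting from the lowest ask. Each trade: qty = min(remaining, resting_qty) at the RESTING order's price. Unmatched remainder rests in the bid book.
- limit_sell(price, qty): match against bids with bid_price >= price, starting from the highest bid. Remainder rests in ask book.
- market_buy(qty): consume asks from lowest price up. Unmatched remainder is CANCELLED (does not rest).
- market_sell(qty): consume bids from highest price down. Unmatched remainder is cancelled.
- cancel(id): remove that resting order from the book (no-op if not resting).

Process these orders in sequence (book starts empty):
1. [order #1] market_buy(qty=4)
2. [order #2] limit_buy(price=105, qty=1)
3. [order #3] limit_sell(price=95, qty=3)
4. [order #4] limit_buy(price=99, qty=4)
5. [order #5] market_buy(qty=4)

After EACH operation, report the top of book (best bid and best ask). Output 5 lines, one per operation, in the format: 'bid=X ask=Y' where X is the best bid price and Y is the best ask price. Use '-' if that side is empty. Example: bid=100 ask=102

After op 1 [order #1] market_buy(qty=4): fills=none; bids=[-] asks=[-]
After op 2 [order #2] limit_buy(price=105, qty=1): fills=none; bids=[#2:1@105] asks=[-]
After op 3 [order #3] limit_sell(price=95, qty=3): fills=#2x#3:1@105; bids=[-] asks=[#3:2@95]
After op 4 [order #4] limit_buy(price=99, qty=4): fills=#4x#3:2@95; bids=[#4:2@99] asks=[-]
After op 5 [order #5] market_buy(qty=4): fills=none; bids=[#4:2@99] asks=[-]

Answer: bid=- ask=-
bid=105 ask=-
bid=- ask=95
bid=99 ask=-
bid=99 ask=-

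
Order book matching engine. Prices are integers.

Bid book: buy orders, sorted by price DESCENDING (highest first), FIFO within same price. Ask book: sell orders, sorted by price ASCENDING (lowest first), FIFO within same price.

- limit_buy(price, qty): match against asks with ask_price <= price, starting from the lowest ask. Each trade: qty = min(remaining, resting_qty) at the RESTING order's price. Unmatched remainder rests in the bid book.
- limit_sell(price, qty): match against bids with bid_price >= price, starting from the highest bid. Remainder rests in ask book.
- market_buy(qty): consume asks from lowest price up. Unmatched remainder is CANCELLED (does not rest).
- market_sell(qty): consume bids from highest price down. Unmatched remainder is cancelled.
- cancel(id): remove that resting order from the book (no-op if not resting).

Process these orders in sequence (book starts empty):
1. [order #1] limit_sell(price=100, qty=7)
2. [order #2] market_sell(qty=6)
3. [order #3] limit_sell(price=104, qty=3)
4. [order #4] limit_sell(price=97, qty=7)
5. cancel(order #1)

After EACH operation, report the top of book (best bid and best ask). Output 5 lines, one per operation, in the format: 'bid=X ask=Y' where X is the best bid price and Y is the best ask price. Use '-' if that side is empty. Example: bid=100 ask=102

Answer: bid=- ask=100
bid=- ask=100
bid=- ask=100
bid=- ask=97
bid=- ask=97

Derivation:
After op 1 [order #1] limit_sell(price=100, qty=7): fills=none; bids=[-] asks=[#1:7@100]
After op 2 [order #2] market_sell(qty=6): fills=none; bids=[-] asks=[#1:7@100]
After op 3 [order #3] limit_sell(price=104, qty=3): fills=none; bids=[-] asks=[#1:7@100 #3:3@104]
After op 4 [order #4] limit_sell(price=97, qty=7): fills=none; bids=[-] asks=[#4:7@97 #1:7@100 #3:3@104]
After op 5 cancel(order #1): fills=none; bids=[-] asks=[#4:7@97 #3:3@104]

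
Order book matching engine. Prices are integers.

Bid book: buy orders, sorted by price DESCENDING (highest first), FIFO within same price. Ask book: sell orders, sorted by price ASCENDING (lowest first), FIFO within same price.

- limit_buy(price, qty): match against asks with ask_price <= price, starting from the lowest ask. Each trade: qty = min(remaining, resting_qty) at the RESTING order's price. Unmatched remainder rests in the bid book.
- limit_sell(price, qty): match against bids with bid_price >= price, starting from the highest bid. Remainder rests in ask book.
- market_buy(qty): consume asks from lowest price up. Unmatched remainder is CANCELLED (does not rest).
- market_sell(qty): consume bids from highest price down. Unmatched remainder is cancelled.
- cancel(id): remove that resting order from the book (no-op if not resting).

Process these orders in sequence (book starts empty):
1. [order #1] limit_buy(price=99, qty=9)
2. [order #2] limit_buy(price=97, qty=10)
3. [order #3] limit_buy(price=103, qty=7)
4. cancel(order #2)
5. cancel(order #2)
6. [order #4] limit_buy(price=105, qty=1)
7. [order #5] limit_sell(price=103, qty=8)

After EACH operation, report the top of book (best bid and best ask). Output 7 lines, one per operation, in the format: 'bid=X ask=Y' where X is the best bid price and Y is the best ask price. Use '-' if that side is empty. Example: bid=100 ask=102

After op 1 [order #1] limit_buy(price=99, qty=9): fills=none; bids=[#1:9@99] asks=[-]
After op 2 [order #2] limit_buy(price=97, qty=10): fills=none; bids=[#1:9@99 #2:10@97] asks=[-]
After op 3 [order #3] limit_buy(price=103, qty=7): fills=none; bids=[#3:7@103 #1:9@99 #2:10@97] asks=[-]
After op 4 cancel(order #2): fills=none; bids=[#3:7@103 #1:9@99] asks=[-]
After op 5 cancel(order #2): fills=none; bids=[#3:7@103 #1:9@99] asks=[-]
After op 6 [order #4] limit_buy(price=105, qty=1): fills=none; bids=[#4:1@105 #3:7@103 #1:9@99] asks=[-]
After op 7 [order #5] limit_sell(price=103, qty=8): fills=#4x#5:1@105 #3x#5:7@103; bids=[#1:9@99] asks=[-]

Answer: bid=99 ask=-
bid=99 ask=-
bid=103 ask=-
bid=103 ask=-
bid=103 ask=-
bid=105 ask=-
bid=99 ask=-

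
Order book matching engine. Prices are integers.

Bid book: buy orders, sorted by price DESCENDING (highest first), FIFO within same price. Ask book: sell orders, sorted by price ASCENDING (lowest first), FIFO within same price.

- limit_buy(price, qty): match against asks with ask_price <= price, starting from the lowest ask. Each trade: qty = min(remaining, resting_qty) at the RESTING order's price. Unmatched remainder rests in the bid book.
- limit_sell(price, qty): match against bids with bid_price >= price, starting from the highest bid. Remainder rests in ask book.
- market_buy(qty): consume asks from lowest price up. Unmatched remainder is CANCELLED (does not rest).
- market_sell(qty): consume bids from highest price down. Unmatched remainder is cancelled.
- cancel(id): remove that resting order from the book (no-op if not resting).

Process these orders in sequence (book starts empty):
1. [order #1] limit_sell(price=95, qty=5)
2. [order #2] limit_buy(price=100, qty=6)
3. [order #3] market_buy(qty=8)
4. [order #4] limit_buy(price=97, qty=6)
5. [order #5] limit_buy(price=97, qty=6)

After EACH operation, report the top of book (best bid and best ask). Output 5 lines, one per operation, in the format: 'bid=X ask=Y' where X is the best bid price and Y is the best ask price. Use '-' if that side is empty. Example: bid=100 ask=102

Answer: bid=- ask=95
bid=100 ask=-
bid=100 ask=-
bid=100 ask=-
bid=100 ask=-

Derivation:
After op 1 [order #1] limit_sell(price=95, qty=5): fills=none; bids=[-] asks=[#1:5@95]
After op 2 [order #2] limit_buy(price=100, qty=6): fills=#2x#1:5@95; bids=[#2:1@100] asks=[-]
After op 3 [order #3] market_buy(qty=8): fills=none; bids=[#2:1@100] asks=[-]
After op 4 [order #4] limit_buy(price=97, qty=6): fills=none; bids=[#2:1@100 #4:6@97] asks=[-]
After op 5 [order #5] limit_buy(price=97, qty=6): fills=none; bids=[#2:1@100 #4:6@97 #5:6@97] asks=[-]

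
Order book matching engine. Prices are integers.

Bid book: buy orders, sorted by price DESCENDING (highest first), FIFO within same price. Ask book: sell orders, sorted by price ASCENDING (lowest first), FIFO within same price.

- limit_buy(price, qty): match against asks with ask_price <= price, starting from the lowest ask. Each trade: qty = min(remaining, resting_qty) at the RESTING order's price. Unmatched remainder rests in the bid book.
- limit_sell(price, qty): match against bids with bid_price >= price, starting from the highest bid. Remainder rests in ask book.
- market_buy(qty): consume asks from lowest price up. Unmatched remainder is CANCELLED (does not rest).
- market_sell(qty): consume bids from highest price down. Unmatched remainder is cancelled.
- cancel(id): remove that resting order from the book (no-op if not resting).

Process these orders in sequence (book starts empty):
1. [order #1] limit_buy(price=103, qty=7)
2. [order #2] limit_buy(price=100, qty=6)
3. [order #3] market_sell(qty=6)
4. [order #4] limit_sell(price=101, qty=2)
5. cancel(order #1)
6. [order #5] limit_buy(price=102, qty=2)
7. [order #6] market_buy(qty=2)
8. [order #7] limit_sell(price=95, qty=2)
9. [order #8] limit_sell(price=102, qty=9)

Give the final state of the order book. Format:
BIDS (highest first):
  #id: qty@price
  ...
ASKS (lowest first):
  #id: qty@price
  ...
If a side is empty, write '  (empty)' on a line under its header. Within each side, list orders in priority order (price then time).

Answer: BIDS (highest first):
  #2: 5@100
ASKS (lowest first):
  #8: 9@102

Derivation:
After op 1 [order #1] limit_buy(price=103, qty=7): fills=none; bids=[#1:7@103] asks=[-]
After op 2 [order #2] limit_buy(price=100, qty=6): fills=none; bids=[#1:7@103 #2:6@100] asks=[-]
After op 3 [order #3] market_sell(qty=6): fills=#1x#3:6@103; bids=[#1:1@103 #2:6@100] asks=[-]
After op 4 [order #4] limit_sell(price=101, qty=2): fills=#1x#4:1@103; bids=[#2:6@100] asks=[#4:1@101]
After op 5 cancel(order #1): fills=none; bids=[#2:6@100] asks=[#4:1@101]
After op 6 [order #5] limit_buy(price=102, qty=2): fills=#5x#4:1@101; bids=[#5:1@102 #2:6@100] asks=[-]
After op 7 [order #6] market_buy(qty=2): fills=none; bids=[#5:1@102 #2:6@100] asks=[-]
After op 8 [order #7] limit_sell(price=95, qty=2): fills=#5x#7:1@102 #2x#7:1@100; bids=[#2:5@100] asks=[-]
After op 9 [order #8] limit_sell(price=102, qty=9): fills=none; bids=[#2:5@100] asks=[#8:9@102]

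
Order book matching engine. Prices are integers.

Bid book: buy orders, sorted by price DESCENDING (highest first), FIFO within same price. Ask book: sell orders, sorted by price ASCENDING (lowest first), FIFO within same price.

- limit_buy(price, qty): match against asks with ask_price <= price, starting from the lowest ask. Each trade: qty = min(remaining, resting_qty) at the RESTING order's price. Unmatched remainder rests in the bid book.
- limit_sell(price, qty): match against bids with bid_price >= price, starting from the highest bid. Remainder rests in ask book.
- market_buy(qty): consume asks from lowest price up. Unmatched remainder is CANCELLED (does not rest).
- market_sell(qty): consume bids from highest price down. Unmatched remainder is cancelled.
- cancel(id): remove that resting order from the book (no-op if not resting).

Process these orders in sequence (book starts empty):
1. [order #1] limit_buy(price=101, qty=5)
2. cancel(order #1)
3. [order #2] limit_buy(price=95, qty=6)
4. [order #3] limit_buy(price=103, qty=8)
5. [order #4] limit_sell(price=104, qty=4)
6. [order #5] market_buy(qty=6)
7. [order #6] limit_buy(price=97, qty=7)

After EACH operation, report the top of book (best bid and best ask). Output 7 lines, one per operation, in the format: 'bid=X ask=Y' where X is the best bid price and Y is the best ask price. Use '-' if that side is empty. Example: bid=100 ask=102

After op 1 [order #1] limit_buy(price=101, qty=5): fills=none; bids=[#1:5@101] asks=[-]
After op 2 cancel(order #1): fills=none; bids=[-] asks=[-]
After op 3 [order #2] limit_buy(price=95, qty=6): fills=none; bids=[#2:6@95] asks=[-]
After op 4 [order #3] limit_buy(price=103, qty=8): fills=none; bids=[#3:8@103 #2:6@95] asks=[-]
After op 5 [order #4] limit_sell(price=104, qty=4): fills=none; bids=[#3:8@103 #2:6@95] asks=[#4:4@104]
After op 6 [order #5] market_buy(qty=6): fills=#5x#4:4@104; bids=[#3:8@103 #2:6@95] asks=[-]
After op 7 [order #6] limit_buy(price=97, qty=7): fills=none; bids=[#3:8@103 #6:7@97 #2:6@95] asks=[-]

Answer: bid=101 ask=-
bid=- ask=-
bid=95 ask=-
bid=103 ask=-
bid=103 ask=104
bid=103 ask=-
bid=103 ask=-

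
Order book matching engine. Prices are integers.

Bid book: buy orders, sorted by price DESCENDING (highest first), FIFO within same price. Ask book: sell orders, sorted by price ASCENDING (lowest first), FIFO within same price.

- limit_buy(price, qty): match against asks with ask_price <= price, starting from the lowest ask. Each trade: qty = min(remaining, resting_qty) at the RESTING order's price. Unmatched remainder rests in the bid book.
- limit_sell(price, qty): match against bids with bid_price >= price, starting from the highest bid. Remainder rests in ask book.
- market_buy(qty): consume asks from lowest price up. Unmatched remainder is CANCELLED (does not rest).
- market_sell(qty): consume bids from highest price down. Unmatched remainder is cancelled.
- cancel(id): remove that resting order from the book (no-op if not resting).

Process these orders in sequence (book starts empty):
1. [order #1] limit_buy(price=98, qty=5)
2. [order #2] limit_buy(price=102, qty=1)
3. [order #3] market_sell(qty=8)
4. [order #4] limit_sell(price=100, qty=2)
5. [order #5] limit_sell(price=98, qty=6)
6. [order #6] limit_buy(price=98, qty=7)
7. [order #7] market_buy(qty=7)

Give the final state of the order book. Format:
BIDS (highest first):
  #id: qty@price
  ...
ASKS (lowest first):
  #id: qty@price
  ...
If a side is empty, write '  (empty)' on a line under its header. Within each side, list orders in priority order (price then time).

After op 1 [order #1] limit_buy(price=98, qty=5): fills=none; bids=[#1:5@98] asks=[-]
After op 2 [order #2] limit_buy(price=102, qty=1): fills=none; bids=[#2:1@102 #1:5@98] asks=[-]
After op 3 [order #3] market_sell(qty=8): fills=#2x#3:1@102 #1x#3:5@98; bids=[-] asks=[-]
After op 4 [order #4] limit_sell(price=100, qty=2): fills=none; bids=[-] asks=[#4:2@100]
After op 5 [order #5] limit_sell(price=98, qty=6): fills=none; bids=[-] asks=[#5:6@98 #4:2@100]
After op 6 [order #6] limit_buy(price=98, qty=7): fills=#6x#5:6@98; bids=[#6:1@98] asks=[#4:2@100]
After op 7 [order #7] market_buy(qty=7): fills=#7x#4:2@100; bids=[#6:1@98] asks=[-]

Answer: BIDS (highest first):
  #6: 1@98
ASKS (lowest first):
  (empty)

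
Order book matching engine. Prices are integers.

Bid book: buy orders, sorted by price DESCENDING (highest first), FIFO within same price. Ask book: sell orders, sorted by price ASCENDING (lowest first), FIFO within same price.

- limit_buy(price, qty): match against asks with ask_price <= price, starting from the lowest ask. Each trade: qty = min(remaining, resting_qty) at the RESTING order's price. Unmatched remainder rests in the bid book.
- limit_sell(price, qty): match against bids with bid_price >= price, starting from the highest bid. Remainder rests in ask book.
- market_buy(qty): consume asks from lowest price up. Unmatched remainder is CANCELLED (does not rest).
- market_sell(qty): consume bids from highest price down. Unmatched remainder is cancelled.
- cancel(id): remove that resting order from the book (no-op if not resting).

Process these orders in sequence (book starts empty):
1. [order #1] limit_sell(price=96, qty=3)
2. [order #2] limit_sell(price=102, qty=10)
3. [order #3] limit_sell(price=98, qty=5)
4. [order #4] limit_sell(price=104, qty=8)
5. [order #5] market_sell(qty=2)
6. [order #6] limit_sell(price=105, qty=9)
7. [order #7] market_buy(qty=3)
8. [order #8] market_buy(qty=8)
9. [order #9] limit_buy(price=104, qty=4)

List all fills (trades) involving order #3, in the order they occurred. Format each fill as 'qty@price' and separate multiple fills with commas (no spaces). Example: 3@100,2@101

After op 1 [order #1] limit_sell(price=96, qty=3): fills=none; bids=[-] asks=[#1:3@96]
After op 2 [order #2] limit_sell(price=102, qty=10): fills=none; bids=[-] asks=[#1:3@96 #2:10@102]
After op 3 [order #3] limit_sell(price=98, qty=5): fills=none; bids=[-] asks=[#1:3@96 #3:5@98 #2:10@102]
After op 4 [order #4] limit_sell(price=104, qty=8): fills=none; bids=[-] asks=[#1:3@96 #3:5@98 #2:10@102 #4:8@104]
After op 5 [order #5] market_sell(qty=2): fills=none; bids=[-] asks=[#1:3@96 #3:5@98 #2:10@102 #4:8@104]
After op 6 [order #6] limit_sell(price=105, qty=9): fills=none; bids=[-] asks=[#1:3@96 #3:5@98 #2:10@102 #4:8@104 #6:9@105]
After op 7 [order #7] market_buy(qty=3): fills=#7x#1:3@96; bids=[-] asks=[#3:5@98 #2:10@102 #4:8@104 #6:9@105]
After op 8 [order #8] market_buy(qty=8): fills=#8x#3:5@98 #8x#2:3@102; bids=[-] asks=[#2:7@102 #4:8@104 #6:9@105]
After op 9 [order #9] limit_buy(price=104, qty=4): fills=#9x#2:4@102; bids=[-] asks=[#2:3@102 #4:8@104 #6:9@105]

Answer: 5@98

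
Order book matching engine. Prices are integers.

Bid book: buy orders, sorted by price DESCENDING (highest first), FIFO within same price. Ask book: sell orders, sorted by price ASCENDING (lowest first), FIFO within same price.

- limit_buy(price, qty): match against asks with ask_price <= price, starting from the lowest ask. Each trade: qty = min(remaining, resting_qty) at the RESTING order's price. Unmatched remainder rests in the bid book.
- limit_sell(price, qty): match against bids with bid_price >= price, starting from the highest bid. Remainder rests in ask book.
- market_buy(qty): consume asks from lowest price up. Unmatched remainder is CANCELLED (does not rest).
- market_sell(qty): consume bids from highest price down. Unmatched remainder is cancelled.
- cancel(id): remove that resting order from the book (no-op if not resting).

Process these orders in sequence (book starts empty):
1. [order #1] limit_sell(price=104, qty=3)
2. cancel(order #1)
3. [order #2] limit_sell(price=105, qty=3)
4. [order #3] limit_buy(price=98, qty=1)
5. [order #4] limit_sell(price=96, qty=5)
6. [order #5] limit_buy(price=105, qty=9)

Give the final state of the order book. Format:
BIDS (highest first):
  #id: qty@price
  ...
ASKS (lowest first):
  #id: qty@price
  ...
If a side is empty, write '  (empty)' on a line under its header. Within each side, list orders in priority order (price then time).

Answer: BIDS (highest first):
  #5: 2@105
ASKS (lowest first):
  (empty)

Derivation:
After op 1 [order #1] limit_sell(price=104, qty=3): fills=none; bids=[-] asks=[#1:3@104]
After op 2 cancel(order #1): fills=none; bids=[-] asks=[-]
After op 3 [order #2] limit_sell(price=105, qty=3): fills=none; bids=[-] asks=[#2:3@105]
After op 4 [order #3] limit_buy(price=98, qty=1): fills=none; bids=[#3:1@98] asks=[#2:3@105]
After op 5 [order #4] limit_sell(price=96, qty=5): fills=#3x#4:1@98; bids=[-] asks=[#4:4@96 #2:3@105]
After op 6 [order #5] limit_buy(price=105, qty=9): fills=#5x#4:4@96 #5x#2:3@105; bids=[#5:2@105] asks=[-]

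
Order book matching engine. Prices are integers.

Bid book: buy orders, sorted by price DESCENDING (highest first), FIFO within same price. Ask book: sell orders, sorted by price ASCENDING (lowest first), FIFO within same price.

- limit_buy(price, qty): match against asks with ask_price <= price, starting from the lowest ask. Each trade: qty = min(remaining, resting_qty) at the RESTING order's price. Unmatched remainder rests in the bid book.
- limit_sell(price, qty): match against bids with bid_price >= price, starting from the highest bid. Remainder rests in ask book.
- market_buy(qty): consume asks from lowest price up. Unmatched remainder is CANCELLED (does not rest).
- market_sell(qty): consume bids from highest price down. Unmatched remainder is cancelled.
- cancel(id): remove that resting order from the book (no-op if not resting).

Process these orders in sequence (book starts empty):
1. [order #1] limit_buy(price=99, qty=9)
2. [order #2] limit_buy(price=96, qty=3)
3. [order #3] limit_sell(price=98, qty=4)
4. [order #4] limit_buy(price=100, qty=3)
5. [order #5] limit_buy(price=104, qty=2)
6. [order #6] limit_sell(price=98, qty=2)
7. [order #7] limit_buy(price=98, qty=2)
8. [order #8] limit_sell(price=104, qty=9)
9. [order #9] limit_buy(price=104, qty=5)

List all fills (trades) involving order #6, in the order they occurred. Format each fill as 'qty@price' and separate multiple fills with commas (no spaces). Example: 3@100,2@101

After op 1 [order #1] limit_buy(price=99, qty=9): fills=none; bids=[#1:9@99] asks=[-]
After op 2 [order #2] limit_buy(price=96, qty=3): fills=none; bids=[#1:9@99 #2:3@96] asks=[-]
After op 3 [order #3] limit_sell(price=98, qty=4): fills=#1x#3:4@99; bids=[#1:5@99 #2:3@96] asks=[-]
After op 4 [order #4] limit_buy(price=100, qty=3): fills=none; bids=[#4:3@100 #1:5@99 #2:3@96] asks=[-]
After op 5 [order #5] limit_buy(price=104, qty=2): fills=none; bids=[#5:2@104 #4:3@100 #1:5@99 #2:3@96] asks=[-]
After op 6 [order #6] limit_sell(price=98, qty=2): fills=#5x#6:2@104; bids=[#4:3@100 #1:5@99 #2:3@96] asks=[-]
After op 7 [order #7] limit_buy(price=98, qty=2): fills=none; bids=[#4:3@100 #1:5@99 #7:2@98 #2:3@96] asks=[-]
After op 8 [order #8] limit_sell(price=104, qty=9): fills=none; bids=[#4:3@100 #1:5@99 #7:2@98 #2:3@96] asks=[#8:9@104]
After op 9 [order #9] limit_buy(price=104, qty=5): fills=#9x#8:5@104; bids=[#4:3@100 #1:5@99 #7:2@98 #2:3@96] asks=[#8:4@104]

Answer: 2@104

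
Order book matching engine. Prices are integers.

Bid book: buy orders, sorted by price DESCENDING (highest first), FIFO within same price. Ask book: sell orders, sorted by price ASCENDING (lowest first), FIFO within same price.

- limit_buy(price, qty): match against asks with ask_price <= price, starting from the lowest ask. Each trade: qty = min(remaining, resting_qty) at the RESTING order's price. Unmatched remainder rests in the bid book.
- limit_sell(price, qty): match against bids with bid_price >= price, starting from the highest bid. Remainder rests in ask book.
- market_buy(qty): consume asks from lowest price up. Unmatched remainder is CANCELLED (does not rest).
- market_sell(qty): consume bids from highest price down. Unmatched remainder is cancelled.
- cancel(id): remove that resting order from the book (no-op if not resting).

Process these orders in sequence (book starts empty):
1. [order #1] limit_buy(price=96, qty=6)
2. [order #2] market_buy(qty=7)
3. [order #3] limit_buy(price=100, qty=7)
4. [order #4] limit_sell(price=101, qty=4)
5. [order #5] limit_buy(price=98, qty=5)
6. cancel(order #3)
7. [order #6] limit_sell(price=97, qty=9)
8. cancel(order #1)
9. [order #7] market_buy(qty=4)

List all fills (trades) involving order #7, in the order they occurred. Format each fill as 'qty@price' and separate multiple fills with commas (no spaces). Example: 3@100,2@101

After op 1 [order #1] limit_buy(price=96, qty=6): fills=none; bids=[#1:6@96] asks=[-]
After op 2 [order #2] market_buy(qty=7): fills=none; bids=[#1:6@96] asks=[-]
After op 3 [order #3] limit_buy(price=100, qty=7): fills=none; bids=[#3:7@100 #1:6@96] asks=[-]
After op 4 [order #4] limit_sell(price=101, qty=4): fills=none; bids=[#3:7@100 #1:6@96] asks=[#4:4@101]
After op 5 [order #5] limit_buy(price=98, qty=5): fills=none; bids=[#3:7@100 #5:5@98 #1:6@96] asks=[#4:4@101]
After op 6 cancel(order #3): fills=none; bids=[#5:5@98 #1:6@96] asks=[#4:4@101]
After op 7 [order #6] limit_sell(price=97, qty=9): fills=#5x#6:5@98; bids=[#1:6@96] asks=[#6:4@97 #4:4@101]
After op 8 cancel(order #1): fills=none; bids=[-] asks=[#6:4@97 #4:4@101]
After op 9 [order #7] market_buy(qty=4): fills=#7x#6:4@97; bids=[-] asks=[#4:4@101]

Answer: 4@97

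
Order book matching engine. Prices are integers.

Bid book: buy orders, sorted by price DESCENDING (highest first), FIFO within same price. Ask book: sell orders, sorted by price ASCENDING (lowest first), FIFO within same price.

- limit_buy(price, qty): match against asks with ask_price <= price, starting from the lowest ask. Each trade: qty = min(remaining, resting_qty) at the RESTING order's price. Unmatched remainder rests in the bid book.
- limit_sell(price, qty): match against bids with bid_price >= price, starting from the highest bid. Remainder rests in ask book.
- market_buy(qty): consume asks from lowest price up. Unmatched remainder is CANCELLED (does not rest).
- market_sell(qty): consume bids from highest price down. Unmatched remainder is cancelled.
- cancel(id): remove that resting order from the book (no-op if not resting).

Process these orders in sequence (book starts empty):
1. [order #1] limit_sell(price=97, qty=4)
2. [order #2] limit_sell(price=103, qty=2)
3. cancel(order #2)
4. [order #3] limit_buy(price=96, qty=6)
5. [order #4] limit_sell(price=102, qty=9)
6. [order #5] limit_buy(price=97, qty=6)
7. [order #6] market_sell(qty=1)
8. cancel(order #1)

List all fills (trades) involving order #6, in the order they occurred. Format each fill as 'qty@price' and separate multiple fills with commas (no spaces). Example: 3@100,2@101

Answer: 1@97

Derivation:
After op 1 [order #1] limit_sell(price=97, qty=4): fills=none; bids=[-] asks=[#1:4@97]
After op 2 [order #2] limit_sell(price=103, qty=2): fills=none; bids=[-] asks=[#1:4@97 #2:2@103]
After op 3 cancel(order #2): fills=none; bids=[-] asks=[#1:4@97]
After op 4 [order #3] limit_buy(price=96, qty=6): fills=none; bids=[#3:6@96] asks=[#1:4@97]
After op 5 [order #4] limit_sell(price=102, qty=9): fills=none; bids=[#3:6@96] asks=[#1:4@97 #4:9@102]
After op 6 [order #5] limit_buy(price=97, qty=6): fills=#5x#1:4@97; bids=[#5:2@97 #3:6@96] asks=[#4:9@102]
After op 7 [order #6] market_sell(qty=1): fills=#5x#6:1@97; bids=[#5:1@97 #3:6@96] asks=[#4:9@102]
After op 8 cancel(order #1): fills=none; bids=[#5:1@97 #3:6@96] asks=[#4:9@102]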